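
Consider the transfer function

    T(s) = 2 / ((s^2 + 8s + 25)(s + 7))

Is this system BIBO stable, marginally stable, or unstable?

stable

The poles can be read from the denominator factors: s = -4 + 3j, -4 - 3j, -7.
Since all poles lie strictly in the left half-plane, the system is stable.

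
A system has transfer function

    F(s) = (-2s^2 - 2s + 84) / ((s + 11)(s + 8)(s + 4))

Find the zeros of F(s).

Set the numerator to zero: -2s^2 - 2s + 84 = 0, i.e. -2·(s^2 + s - 42) = 0.
Factoring: (s - 6)(s + 7) = 0.

s = 6, -7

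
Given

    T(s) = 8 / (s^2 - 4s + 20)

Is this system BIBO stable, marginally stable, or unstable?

The poles can be read from the denominator factors: s = 2 ± 4j.
Since the pole(s) at s = 2 + 4j, 2 - 4j lie in the right half-plane, the system is unstable.

unstable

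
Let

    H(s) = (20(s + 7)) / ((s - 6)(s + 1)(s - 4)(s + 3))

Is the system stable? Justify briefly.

The poles can be read from the denominator factors: s = 6, -1, 4, -3.
Since the pole(s) at s = 6, 4 lie in the right half-plane, the system is unstable.

unstable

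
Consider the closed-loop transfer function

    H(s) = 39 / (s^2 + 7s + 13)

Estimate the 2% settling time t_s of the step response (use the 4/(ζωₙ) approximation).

t_s ≈ 1.143 s

Comparing s^2 + 7s + 13 to s^2 + 2ζωₙs + ωₙ²: ωₙ = √13 ≈ 3.606 rad/s and ζ = 7/(2·√13) ≈ 0.9707.
ζωₙ = 7/2 = 3.5, so t_s ≈ 4/(ζωₙ) = 4/3.5 ≈ 1.143 s.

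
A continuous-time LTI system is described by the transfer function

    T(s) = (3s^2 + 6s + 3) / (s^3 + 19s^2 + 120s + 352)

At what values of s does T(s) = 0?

s = -1, -1

Set the numerator to zero: 3s^2 + 6s + 3 = 0, i.e. 3·(s^2 + 2s + 1) = 0.
Factoring: (s + 1)^2 = 0.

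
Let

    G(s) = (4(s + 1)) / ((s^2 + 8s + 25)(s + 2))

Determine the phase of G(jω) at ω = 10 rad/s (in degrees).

∠G(j10) ≈ -127.6°

At s = j10: numerator = 4 + j40, denominator = -950 - j590.
∠G = ∠num − ∠den = 84.289° − (-148.16°) = 232.4°, which wraps to -127.6°.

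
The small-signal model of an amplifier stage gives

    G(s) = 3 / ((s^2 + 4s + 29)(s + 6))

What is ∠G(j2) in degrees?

At s = j2: numerator = 3, denominator = 134 + j98.
∠G = ∠num − ∠den = 0° − (36.180°) = -36.18°.

∠G(j2) ≈ -36.18°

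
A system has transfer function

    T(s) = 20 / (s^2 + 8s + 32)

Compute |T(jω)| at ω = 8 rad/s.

|T(j8)| ≈ 0.2795

Substitute s = j8: numerator = 20, denominator = -32 + j64.
|T(j8)| = |20| / |-32 + j64| = 20 / 71.554 ≈ 0.2795.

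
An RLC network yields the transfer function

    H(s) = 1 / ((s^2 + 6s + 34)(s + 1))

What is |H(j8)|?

|H(j8)| ≈ 0.002191

Substitute s = j8: numerator = 1, denominator = -414 - j192.
|H(j8)| = |1| / |-414 - j192| = 1 / 456.36 ≈ 0.002191.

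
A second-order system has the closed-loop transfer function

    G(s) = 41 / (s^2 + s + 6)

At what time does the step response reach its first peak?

t_p ≈ 1.310 s

Comparing s^2 + s + 6 to s^2 + 2ζωₙs + ωₙ²: ωₙ = √6 ≈ 2.449 rad/s and ζ = 1/(2·√6) ≈ 0.2041.
ζωₙ = 1/2 = 0.5, so ω_d = ωₙ√(1−ζ²) = √(ωₙ² − (ζωₙ)²) = √(6 − 0.5²) = √5.75 ≈ 2.398 rad/s.
t_p = π/ω_d = π/2.398 ≈ 1.310 s.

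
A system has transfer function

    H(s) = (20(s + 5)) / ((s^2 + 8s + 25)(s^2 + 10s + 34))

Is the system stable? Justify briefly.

stable

The poles can be read from the denominator factors: s = -4 ± 3j, -5 ± 3j.
Since all poles lie strictly in the left half-plane, the system is stable.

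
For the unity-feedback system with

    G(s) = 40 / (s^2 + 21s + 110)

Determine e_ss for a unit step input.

e_ss = 0.7333

G(s) has no poles at the origin.
This is a Type 0 system. Kp = lim_{s→0} G(s) = 40/110 = 4/11.
e_ss = 1/(1 + Kp) = 1/(1 + 4/11) = 11/15 ≈ 0.7333.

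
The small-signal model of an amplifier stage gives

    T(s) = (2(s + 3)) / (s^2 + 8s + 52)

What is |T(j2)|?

|T(j2)| ≈ 0.1425

Substitute s = j2: numerator = 6 + j4, denominator = 48 + j16.
|T(j2)| = |6 + j4| / |48 + j16| = 7.2111 / 50.596 ≈ 0.1425.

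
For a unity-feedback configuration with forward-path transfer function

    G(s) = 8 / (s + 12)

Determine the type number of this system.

Type 0

The denominator has no factor of s at the origin — no free integrator — so this is a Type 0 system.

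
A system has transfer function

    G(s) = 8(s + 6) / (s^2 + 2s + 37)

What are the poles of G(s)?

s = -1 ± 6j

The poles are the roots of the denominator s^2 + 2s + 37 = 0.
Using the quadratic formula: s = (-2 ± √(-144))/2 = -1 ± 6j.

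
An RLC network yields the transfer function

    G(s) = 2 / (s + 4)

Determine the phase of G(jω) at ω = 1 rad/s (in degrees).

At s = j1: numerator = 2, denominator = 4 + j1.
∠G = ∠num − ∠den = 0° − (14.036°) = -14.04°.

∠G(j1) ≈ -14.04°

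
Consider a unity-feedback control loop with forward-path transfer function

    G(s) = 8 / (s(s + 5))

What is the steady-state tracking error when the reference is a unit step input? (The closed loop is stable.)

e_ss = 0

G(s) has one pole at the origin.
This is a Type 1 system; for a step input the steady-state error is zero.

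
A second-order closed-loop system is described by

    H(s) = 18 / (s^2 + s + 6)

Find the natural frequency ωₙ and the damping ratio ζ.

ωₙ ≈ 2.449 rad/s, ζ ≈ 0.2041

Compare the denominator to the standard form s^2 + 2ζωₙs + ωₙ².
ωₙ² = 6, so ωₙ = √6 ≈ 2.449 rad/s.
2ζωₙ = 1, so ζ = 1/(2·√6) ≈ 0.2041.
With ζ = 0.2041 the response is underdamped.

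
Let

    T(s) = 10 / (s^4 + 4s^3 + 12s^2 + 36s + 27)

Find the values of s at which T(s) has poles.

s = -3, 3j, -3j, -1

The poles are the roots of the denominator s^4 + 4s^3 + 12s^2 + 36s + 27 = 0.
Trying s = -3: the polynomial evaluates to 0, so (s + 3) is a factor.
Dividing out leaves s^3 + s^2 + 9s + 9 = 0.
This factors further as (s^2 + 9)(s + 1) = 0.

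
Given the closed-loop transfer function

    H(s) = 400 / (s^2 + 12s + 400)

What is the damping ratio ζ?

Compare the denominator to the standard form s^2 + 2ζωₙs + ωₙ².
ωₙ² = 400, so ωₙ = 20 rad/s.
2ζωₙ = 12, so ζ = 12/(2·20) = 0.3.
With ζ = 0.3 the response is underdamped.

ζ = 0.3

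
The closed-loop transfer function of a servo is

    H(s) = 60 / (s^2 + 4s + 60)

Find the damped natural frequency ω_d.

Comparing s^2 + 4s + 60 to s^2 + 2ζωₙs + ωₙ²: ωₙ = √60 ≈ 7.746 rad/s and ζ = 4/(2·√60) ≈ 0.2582.
ζωₙ = 4/2 = 2, so ω_d = ωₙ√(1−ζ²) = √(ωₙ² − (ζωₙ)²) = √(60 − 2²) = √56 ≈ 7.483 rad/s.

ω_d ≈ 7.483 rad/s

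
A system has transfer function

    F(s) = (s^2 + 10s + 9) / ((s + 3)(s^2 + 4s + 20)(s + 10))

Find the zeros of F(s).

Set the numerator to zero: s^2 + 10s + 9 = 0.
Factoring: (s + 9)(s + 1) = 0.

s = -9, -1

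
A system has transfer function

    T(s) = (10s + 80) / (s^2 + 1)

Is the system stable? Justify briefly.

marginally stable

The denominator s^2 + 1 factors as (s^2 + 1), giving poles at s = ±j.
Since the simple pole(s) at s = j, -j lie on the jω-axis with none in the right half-plane, the system is marginally stable.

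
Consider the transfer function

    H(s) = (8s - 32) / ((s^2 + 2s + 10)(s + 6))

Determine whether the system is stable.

The poles can be read from the denominator factors: s = -1 + 3j, -1 - 3j, -6.
Since all poles lie strictly in the left half-plane, the system is stable.

stable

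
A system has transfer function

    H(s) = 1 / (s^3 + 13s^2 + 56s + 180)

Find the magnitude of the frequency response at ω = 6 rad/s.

|H(j6)| ≈ 0.003205

Substitute s = j6: numerator = 1, denominator = -288 + j120.
|H(j6)| = |1| / |-288 + j120| = 1 / 312 ≈ 0.003205.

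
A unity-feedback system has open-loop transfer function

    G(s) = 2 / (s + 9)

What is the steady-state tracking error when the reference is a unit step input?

G(s) has no poles at the origin.
This is a Type 0 system. Kp = lim_{s→0} G(s) = 2/9.
e_ss = 1/(1 + Kp) = 1/(1 + 2/9) = 9/11 ≈ 0.8182.

e_ss = 0.8182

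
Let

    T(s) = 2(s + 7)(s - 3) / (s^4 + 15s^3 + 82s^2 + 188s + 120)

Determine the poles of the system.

The poles are the roots of the denominator s^4 + 15s^3 + 82s^2 + 188s + 120 = 0.
Trying s = -1: the polynomial evaluates to 0, so (s + 1) is a factor.
Dividing out leaves s^3 + 14s^2 + 68s + 120 = 0.
This factors further as (s^2 + 8s + 20)(s + 6) = 0.

s = -4 + 2j, -4 - 2j, -1, -6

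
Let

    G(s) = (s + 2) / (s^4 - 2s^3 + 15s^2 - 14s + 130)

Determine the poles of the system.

The poles are the roots of the denominator s^4 - 2s^3 + 15s^2 - 14s + 130 = 0.
No real roots exist; factor into two real quadratics: (s^2 - 4s + 13)(s^2 + 2s + 10) = 0.
Each quadratic gives a conjugate pair via the quadratic formula.

s = 2 ± 3j, -1 ± 3j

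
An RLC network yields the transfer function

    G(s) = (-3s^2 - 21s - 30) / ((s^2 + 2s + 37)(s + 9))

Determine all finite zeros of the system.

s = -5, -2

Set the numerator to zero: -3s^2 - 21s - 30 = 0, i.e. -3·(s^2 + 7s + 10) = 0.
Factoring: (s + 5)(s + 2) = 0.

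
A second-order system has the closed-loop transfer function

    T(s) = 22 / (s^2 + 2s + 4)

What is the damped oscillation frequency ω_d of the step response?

ω_d ≈ 1.732 rad/s

Comparing s^2 + 2s + 4 to s^2 + 2ζωₙs + ωₙ²: ωₙ = 2 rad/s and ζ = 2/(2·2) = 0.5.
ζωₙ = 2/2 = 1, so ω_d = ωₙ√(1−ζ²) = √(ωₙ² − (ζωₙ)²) = √(4 − 1²) = √3 ≈ 1.732 rad/s.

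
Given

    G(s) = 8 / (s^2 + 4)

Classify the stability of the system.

The denominator s^2 + 4 factors as (s^2 + 4), giving poles at s = ±2j.
Since the simple pole(s) at s = 2j, -2j lie on the jω-axis with none in the right half-plane, the system is marginally stable.

marginally stable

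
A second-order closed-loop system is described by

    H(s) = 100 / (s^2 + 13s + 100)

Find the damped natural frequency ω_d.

Comparing s^2 + 13s + 100 to s^2 + 2ζωₙs + ωₙ²: ωₙ = 10 rad/s and ζ = 13/(2·10) = 0.65.
ζωₙ = 13/2 = 6.5, so ω_d = ωₙ√(1−ζ²) = √(ωₙ² − (ζωₙ)²) = √(100 − 6.5²) = √57.75 ≈ 7.599 rad/s.

ω_d ≈ 7.599 rad/s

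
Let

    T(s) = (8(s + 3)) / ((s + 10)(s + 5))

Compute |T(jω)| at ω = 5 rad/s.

Substitute s = j5: numerator = 24 + j40, denominator = 25 + j75.
|T(j5)| = |24 + j40| / |25 + j75| = 46.648 / 79.057 ≈ 0.5901.

|T(j5)| ≈ 0.5901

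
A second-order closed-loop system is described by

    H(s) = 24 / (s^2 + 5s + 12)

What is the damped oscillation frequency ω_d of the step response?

ω_d ≈ 2.398 rad/s

Comparing s^2 + 5s + 12 to s^2 + 2ζωₙs + ωₙ²: ωₙ = √12 ≈ 3.464 rad/s and ζ = 5/(2·√12) ≈ 0.7217.
ζωₙ = 5/2 = 2.5, so ω_d = ωₙ√(1−ζ²) = √(ωₙ² − (ζωₙ)²) = √(12 − 2.5²) = √5.75 ≈ 2.398 rad/s.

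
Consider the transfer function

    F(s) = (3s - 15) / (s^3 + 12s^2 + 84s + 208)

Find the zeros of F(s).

Set the numerator to zero: 3s - 15 = 0, i.e. 3·(s - 5) = 0.
So s = 5.

s = 5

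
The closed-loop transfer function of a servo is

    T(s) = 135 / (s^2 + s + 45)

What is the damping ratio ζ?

Compare the denominator to the standard form s^2 + 2ζωₙs + ωₙ².
ωₙ² = 45, so ωₙ = √45 ≈ 6.708 rad/s.
2ζωₙ = 1, so ζ = 1/(2·√45) ≈ 0.07454.
With ζ = 0.07454 the response is underdamped.

ζ ≈ 0.07454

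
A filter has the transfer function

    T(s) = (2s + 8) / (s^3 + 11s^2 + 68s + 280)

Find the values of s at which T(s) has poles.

The poles are the roots of the denominator s^3 + 11s^2 + 68s + 280 = 0.
Trying s = -7: the polynomial evaluates to 0, so (s + 7) is a factor.
Dividing out leaves s^2 + 4s + 40 = 0.
The quadratic formula then gives s = -2 ± 6j.

s = -2 ± 6j, -7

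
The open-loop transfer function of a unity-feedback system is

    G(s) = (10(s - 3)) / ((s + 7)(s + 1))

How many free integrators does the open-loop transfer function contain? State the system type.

The denominator has no factor of s at the origin — no free integrator — so this is a Type 0 system.

Type 0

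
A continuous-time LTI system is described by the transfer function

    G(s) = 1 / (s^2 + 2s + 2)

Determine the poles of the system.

s = -1 ± j

The poles are the roots of the denominator s^2 + 2s + 2 = 0.
Using the quadratic formula: s = (-2 ± √(-4))/2 = -1 ± 1j.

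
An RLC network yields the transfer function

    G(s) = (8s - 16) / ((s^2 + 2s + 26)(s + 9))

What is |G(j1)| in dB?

Substitute s = j1: numerator = -16 + j8, denominator = 223 + j43.
|G(j1)| = |-16 + j8| / |223 + j43| = 17.889 / 227.11 ≈ 0.07877.
In decibels: 20·log₁₀(0.07877) ≈ -22.1 dB.

|G(j1)|_dB ≈ -22.1 dB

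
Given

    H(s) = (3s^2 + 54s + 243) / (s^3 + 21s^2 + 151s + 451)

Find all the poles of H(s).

The poles are the roots of the denominator s^3 + 21s^2 + 151s + 451 = 0.
Trying s = -11: the polynomial evaluates to 0, so (s + 11) is a factor.
Dividing out leaves s^2 + 10s + 41 = 0.
The quadratic formula then gives s = -5 ± 4j.

s = -11, -5 ± 4j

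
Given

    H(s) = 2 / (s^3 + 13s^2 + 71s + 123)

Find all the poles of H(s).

s = -5 ± 4j, -3

The poles are the roots of the denominator s^3 + 13s^2 + 71s + 123 = 0.
Trying s = -3: the polynomial evaluates to 0, so (s + 3) is a factor.
Dividing out leaves s^2 + 10s + 41 = 0.
The quadratic formula then gives s = -5 ± 4j.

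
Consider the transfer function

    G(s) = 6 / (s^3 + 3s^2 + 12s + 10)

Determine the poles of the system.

The poles are the roots of the denominator s^3 + 3s^2 + 12s + 10 = 0.
Trying s = -1: the polynomial evaluates to 0, so (s + 1) is a factor.
Dividing out leaves s^2 + 2s + 10 = 0.
The quadratic formula then gives s = -1 ± 3j.

s = -1 + 3j, -1 - 3j, -1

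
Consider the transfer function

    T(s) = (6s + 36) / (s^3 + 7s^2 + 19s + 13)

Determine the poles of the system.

The poles are the roots of the denominator s^3 + 7s^2 + 19s + 13 = 0.
Trying s = -1: the polynomial evaluates to 0, so (s + 1) is a factor.
Dividing out leaves s^2 + 6s + 13 = 0.
The quadratic formula then gives s = -3 ± 2j.

s = -3 + 2j, -3 - 2j, -1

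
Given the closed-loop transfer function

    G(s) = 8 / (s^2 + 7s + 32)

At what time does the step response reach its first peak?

Comparing s^2 + 7s + 32 to s^2 + 2ζωₙs + ωₙ²: ωₙ = √32 ≈ 5.657 rad/s and ζ = 7/(2·√32) ≈ 0.6187.
ζωₙ = 7/2 = 3.5, so ω_d = ωₙ√(1−ζ²) = √(ωₙ² − (ζωₙ)²) = √(32 − 3.5²) = √19.75 ≈ 4.444 rad/s.
t_p = π/ω_d = π/4.444 ≈ 0.7069 s.

t_p ≈ 0.7069 s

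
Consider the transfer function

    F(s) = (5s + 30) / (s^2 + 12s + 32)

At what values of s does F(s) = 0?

s = -6

Set the numerator to zero: 5s + 30 = 0, i.e. 5·(s + 6) = 0.
So s = -6.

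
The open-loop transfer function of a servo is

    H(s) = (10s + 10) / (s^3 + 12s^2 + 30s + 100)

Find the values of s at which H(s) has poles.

s = -1 ± 3j, -10

The poles are the roots of the denominator s^3 + 12s^2 + 30s + 100 = 0.
Trying s = -10: the polynomial evaluates to 0, so (s + 10) is a factor.
Dividing out leaves s^2 + 2s + 10 = 0.
The quadratic formula then gives s = -1 ± 3j.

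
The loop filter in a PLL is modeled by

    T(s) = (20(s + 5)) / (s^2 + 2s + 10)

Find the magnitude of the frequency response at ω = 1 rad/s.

|T(j1)| ≈ 11.06

Substitute s = j1: numerator = 100 + j20, denominator = 9 + j2.
|T(j1)| = |100 + j20| / |9 + j2| = 101.98 / 9.2195 ≈ 11.06.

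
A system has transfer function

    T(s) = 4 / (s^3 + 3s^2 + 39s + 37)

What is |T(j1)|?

|T(j1)| ≈ 0.07845

Substitute s = j1: numerator = 4, denominator = 34 + j38.
|T(j1)| = |4| / |34 + j38| = 4 / 50.990 ≈ 0.07845.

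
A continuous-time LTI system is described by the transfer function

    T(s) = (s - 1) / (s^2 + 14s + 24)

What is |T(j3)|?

|T(j3)| ≈ 0.07091

Substitute s = j3: numerator = -1 + j3, denominator = 15 + j42.
|T(j3)| = |-1 + j3| / |15 + j42| = 3.1623 / 44.598 ≈ 0.07091.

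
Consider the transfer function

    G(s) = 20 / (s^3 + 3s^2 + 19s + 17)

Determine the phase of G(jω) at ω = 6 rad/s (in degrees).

At s = j6: numerator = 20, denominator = -91 - j102.
∠G = ∠num − ∠den = 0° − (-131.74°) = 131.7°.

∠G(j6) ≈ 131.7°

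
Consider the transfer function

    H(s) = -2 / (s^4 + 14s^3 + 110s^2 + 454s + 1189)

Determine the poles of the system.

s = -2 ± 5j, -5 ± 4j

The poles are the roots of the denominator s^4 + 14s^3 + 110s^2 + 454s + 1189 = 0.
No real roots exist; factor into two real quadratics: (s^2 + 4s + 29)(s^2 + 10s + 41) = 0.
Each quadratic gives a conjugate pair via the quadratic formula.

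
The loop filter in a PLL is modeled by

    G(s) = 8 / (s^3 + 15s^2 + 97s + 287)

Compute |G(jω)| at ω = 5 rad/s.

|G(j5)| ≈ 0.02159

Substitute s = j5: numerator = 8, denominator = -88 + j360.
|G(j5)| = |8| / |-88 + j360| = 8 / 370.60 ≈ 0.02159.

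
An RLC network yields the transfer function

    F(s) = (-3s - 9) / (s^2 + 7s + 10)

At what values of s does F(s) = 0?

Set the numerator to zero: -3s - 9 = 0, i.e. -3·(s + 3) = 0.
So s = -3.

s = -3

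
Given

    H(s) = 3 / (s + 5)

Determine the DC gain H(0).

At s = 0 each factor (s + a) contributes a and each (s^2 + bs + c) contributes c.
H(0) = 3·1 / ((5)) = 3/5 = 3/5.

H(0) = 3/5 ≈ 0.6000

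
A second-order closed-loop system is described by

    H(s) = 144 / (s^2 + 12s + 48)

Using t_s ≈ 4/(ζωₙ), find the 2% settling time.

t_s ≈ 0.6667 s

Comparing s^2 + 12s + 48 to s^2 + 2ζωₙs + ωₙ²: ωₙ = √48 ≈ 6.928 rad/s and ζ = 12/(2·√48) ≈ 0.8660.
ζωₙ = 12/2 = 6, so t_s ≈ 4/(ζωₙ) = 4/6 ≈ 0.6667 s.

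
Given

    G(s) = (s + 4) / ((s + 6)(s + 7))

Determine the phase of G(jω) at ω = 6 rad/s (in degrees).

At s = j6: numerator = 4 + j6, denominator = 6 + j78.
∠G = ∠num − ∠den = 56.310° − (85.601°) = -29.29°.

∠G(j6) ≈ -29.29°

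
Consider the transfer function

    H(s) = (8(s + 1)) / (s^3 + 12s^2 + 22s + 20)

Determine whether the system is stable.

stable

The denominator s^3 + 12s^2 + 22s + 20 factors as (s^2 + 2s + 2)(s + 10), giving poles at s = -1 + j, -1 - j, -10.
Since all poles lie strictly in the left half-plane, the system is stable.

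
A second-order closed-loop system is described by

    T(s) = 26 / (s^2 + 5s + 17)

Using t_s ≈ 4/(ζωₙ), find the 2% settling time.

Comparing s^2 + 5s + 17 to s^2 + 2ζωₙs + ωₙ²: ωₙ = √17 ≈ 4.123 rad/s and ζ = 5/(2·√17) ≈ 0.6063.
ζωₙ = 5/2 = 2.5, so t_s ≈ 4/(ζωₙ) = 4/2.5 = 1.600 s.

t_s ≈ 1.600 s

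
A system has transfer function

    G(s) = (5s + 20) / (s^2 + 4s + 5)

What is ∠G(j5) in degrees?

At s = j5: numerator = 20 + j25, denominator = -20 + j20.
∠G = ∠num − ∠den = 51.340° − (135°) = -83.66°.

∠G(j5) ≈ -83.66°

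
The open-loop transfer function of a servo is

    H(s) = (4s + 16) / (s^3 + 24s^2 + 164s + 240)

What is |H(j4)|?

Substitute s = j4: numerator = 16 + j16, denominator = -144 + j592.
|H(j4)| = |16 + j16| / |-144 + j592| = 22.627 / 609.26 ≈ 0.03714.

|H(j4)| ≈ 0.03714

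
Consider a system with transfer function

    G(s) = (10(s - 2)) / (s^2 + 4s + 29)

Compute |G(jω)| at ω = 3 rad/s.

|G(j3)| ≈ 1.546

Substitute s = j3: numerator = -20 + j30, denominator = 20 + j12.
|G(j3)| = |-20 + j30| / |20 + j12| = 36.056 / 23.324 ≈ 1.546.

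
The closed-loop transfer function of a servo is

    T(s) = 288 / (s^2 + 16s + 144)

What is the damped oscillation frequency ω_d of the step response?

Comparing s^2 + 16s + 144 to s^2 + 2ζωₙs + ωₙ²: ωₙ = 12 rad/s and ζ = 16/(2·12) ≈ 0.6667.
ζωₙ = 16/2 = 8, so ω_d = ωₙ√(1−ζ²) = √(ωₙ² − (ζωₙ)²) = √(144 − 8²) = √80 ≈ 8.944 rad/s.

ω_d ≈ 8.944 rad/s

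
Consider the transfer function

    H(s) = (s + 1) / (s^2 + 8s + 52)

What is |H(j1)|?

|H(j1)| ≈ 0.02739

Substitute s = j1: numerator = 1 + j1, denominator = 51 + j8.
|H(j1)| = |1 + j1| / |51 + j8| = 1.4142 / 51.624 ≈ 0.02739.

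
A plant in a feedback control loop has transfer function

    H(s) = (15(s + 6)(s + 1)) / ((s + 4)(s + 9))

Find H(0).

At s = 0 each factor (s + a) contributes a and each (s^2 + bs + c) contributes c.
H(0) = 15·(6) · (1) / ((4) · (9)) = 90/36 = 5/2.

H(0) = 5/2 ≈ 2.500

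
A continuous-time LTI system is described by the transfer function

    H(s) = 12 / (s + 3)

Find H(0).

H(0) = 4

Set s = 0: H(0) = (12) / (3) = 4.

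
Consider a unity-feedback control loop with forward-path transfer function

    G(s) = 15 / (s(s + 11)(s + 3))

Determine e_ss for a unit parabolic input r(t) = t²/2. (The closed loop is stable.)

e_ss = ∞

G(s) has one pole at the origin.
This is a Type 1 system; Ka = lim_{s→0} s^2·G(s) = 0, so the steady-state error for a parabola input is infinite.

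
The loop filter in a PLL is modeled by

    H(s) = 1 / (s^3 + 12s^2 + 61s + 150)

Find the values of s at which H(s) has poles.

s = -3 + 4j, -3 - 4j, -6

The poles are the roots of the denominator s^3 + 12s^2 + 61s + 150 = 0.
Trying s = -6: the polynomial evaluates to 0, so (s + 6) is a factor.
Dividing out leaves s^2 + 6s + 25 = 0.
The quadratic formula then gives s = -3 ± 4j.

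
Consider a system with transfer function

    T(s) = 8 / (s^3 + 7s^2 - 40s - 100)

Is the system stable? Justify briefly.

unstable

The denominator s^3 + 7s^2 - 40s - 100 factors as (s - 5)(s + 10)(s + 2), giving poles at s = 5, -10, -2.
Since the pole(s) at s = 5 lie in the right half-plane, the system is unstable.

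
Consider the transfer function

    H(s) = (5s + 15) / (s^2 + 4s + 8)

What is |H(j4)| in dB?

|H(j4)|_dB ≈ 2.91 dB

Substitute s = j4: numerator = 15 + j20, denominator = -8 + j16.
|H(j4)| = |15 + j20| / |-8 + j16| = 25 / 17.889 ≈ 1.398.
In decibels: 20·log₁₀(1.398) ≈ 2.91 dB.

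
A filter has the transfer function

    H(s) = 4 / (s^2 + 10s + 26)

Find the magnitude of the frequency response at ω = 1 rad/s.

|H(j1)| ≈ 0.1486

Substitute s = j1: numerator = 4, denominator = 25 + j10.
|H(j1)| = |4| / |25 + j10| = 4 / 26.926 ≈ 0.1486.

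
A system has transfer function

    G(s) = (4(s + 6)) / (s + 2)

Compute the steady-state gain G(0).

At s = 0 each factor (s + a) contributes a and each (s^2 + bs + c) contributes c.
G(0) = 4·(6) / ((2)) = 24/2 = 12.

G(0) = 12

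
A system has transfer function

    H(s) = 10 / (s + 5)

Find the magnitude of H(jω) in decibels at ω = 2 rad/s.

|H(j2)|_dB ≈ 5.38 dB

Substitute s = j2: numerator = 10, denominator = 5 + j2.
|H(j2)| = |10| / |5 + j2| = 10 / 5.3852 ≈ 1.857.
In decibels: 20·log₁₀(1.857) ≈ 5.38 dB.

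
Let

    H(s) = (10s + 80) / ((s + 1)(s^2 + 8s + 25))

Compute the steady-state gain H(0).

Set s = 0: H(0) = (80) / (25) = 16/5.

H(0) = 16/5 ≈ 3.200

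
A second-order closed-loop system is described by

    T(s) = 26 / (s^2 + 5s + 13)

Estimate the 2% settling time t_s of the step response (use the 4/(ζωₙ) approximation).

Comparing s^2 + 5s + 13 to s^2 + 2ζωₙs + ωₙ²: ωₙ = √13 ≈ 3.606 rad/s and ζ = 5/(2·√13) ≈ 0.6934.
ζωₙ = 5/2 = 2.5, so t_s ≈ 4/(ζωₙ) = 4/2.5 = 1.600 s.

t_s ≈ 1.600 s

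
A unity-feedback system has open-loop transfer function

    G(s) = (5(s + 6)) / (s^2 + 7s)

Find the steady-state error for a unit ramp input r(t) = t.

G(s) has one pole at the origin.
This is a Type 1 system. Kv = lim_{s→0} s·G(s) = 30/7.
e_ss = 1/Kv = 1/(30/7) = 7/30 ≈ 0.2333.

e_ss = 0.2333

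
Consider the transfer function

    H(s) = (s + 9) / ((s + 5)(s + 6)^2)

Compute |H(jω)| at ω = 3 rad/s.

|H(j3)| ≈ 0.03616

Substitute s = j3: numerator = 9 + j3, denominator = 27 + j261.
|H(j3)| = |9 + j3| / |27 + j261| = 9.4868 / 262.39 ≈ 0.03616.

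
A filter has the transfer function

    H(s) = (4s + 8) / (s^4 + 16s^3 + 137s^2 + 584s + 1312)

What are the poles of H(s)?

The poles are the roots of the denominator s^4 + 16s^3 + 137s^2 + 584s + 1312 = 0.
No real roots exist; factor into two real quadratics: (s^2 + 8s + 41)(s^2 + 8s + 32) = 0.
Each quadratic gives a conjugate pair via the quadratic formula.

s = -4 ± 5j, -4 ± 4j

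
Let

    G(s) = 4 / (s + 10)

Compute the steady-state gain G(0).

G(0) = 2/5 ≈ 0.4000

At s = 0 each factor (s + a) contributes a and each (s^2 + bs + c) contributes c.
G(0) = 4·1 / ((10)) = 4/10 = 2/5.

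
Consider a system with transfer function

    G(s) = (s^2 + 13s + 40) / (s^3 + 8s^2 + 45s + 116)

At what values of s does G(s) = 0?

Set the numerator to zero: s^2 + 13s + 40 = 0.
Factoring: (s + 8)(s + 5) = 0.

s = -8, -5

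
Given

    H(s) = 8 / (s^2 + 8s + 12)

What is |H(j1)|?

|H(j1)| ≈ 0.5882

Substitute s = j1: numerator = 8, denominator = 11 + j8.
|H(j1)| = |8| / |11 + j8| = 8 / 13.601 ≈ 0.5882.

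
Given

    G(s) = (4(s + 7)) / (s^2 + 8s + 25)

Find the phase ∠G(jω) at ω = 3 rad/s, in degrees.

At s = j3: numerator = 28 + j12, denominator = 16 + j24.
∠G = ∠num − ∠den = 23.199° − (56.310°) = -33.11°.

∠G(j3) ≈ -33.11°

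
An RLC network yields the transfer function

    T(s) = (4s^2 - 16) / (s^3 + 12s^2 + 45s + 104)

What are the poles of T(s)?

The poles are the roots of the denominator s^3 + 12s^2 + 45s + 104 = 0.
Trying s = -8: the polynomial evaluates to 0, so (s + 8) is a factor.
Dividing out leaves s^2 + 4s + 13 = 0.
The quadratic formula then gives s = -2 ± 3j.

s = -2 + 3j, -2 - 3j, -8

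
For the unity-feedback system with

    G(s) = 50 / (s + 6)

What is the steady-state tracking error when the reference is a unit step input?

G(s) has no poles at the origin.
This is a Type 0 system. Kp = lim_{s→0} G(s) = 50/6 = 25/3.
e_ss = 1/(1 + Kp) = 1/(1 + 25/3) = 3/28 ≈ 0.1071.

e_ss = 0.1071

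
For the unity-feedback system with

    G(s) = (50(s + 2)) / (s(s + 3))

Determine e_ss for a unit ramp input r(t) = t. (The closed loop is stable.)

e_ss = 0.03000

G(s) has one pole at the origin.
This is a Type 1 system. Kv = lim_{s→0} s·G(s) = 100/3.
e_ss = 1/Kv = 1/(100/3) = 3/100 ≈ 0.03000.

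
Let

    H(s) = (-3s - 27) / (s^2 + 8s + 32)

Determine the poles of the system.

The poles are the roots of the denominator s^2 + 8s + 32 = 0.
Using the quadratic formula: s = (-8 ± √(-64))/2 = -4 ± 4j.

s = -4 ± 4j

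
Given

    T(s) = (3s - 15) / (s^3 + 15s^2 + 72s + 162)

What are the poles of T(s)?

The poles are the roots of the denominator s^3 + 15s^2 + 72s + 162 = 0.
Trying s = -9: the polynomial evaluates to 0, so (s + 9) is a factor.
Dividing out leaves s^2 + 6s + 18 = 0.
The quadratic formula then gives s = -3 ± 3j.

s = -3 ± 3j, -9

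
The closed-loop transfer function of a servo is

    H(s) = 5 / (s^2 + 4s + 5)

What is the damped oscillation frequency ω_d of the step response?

ω_d = 1 rad/s

Comparing s^2 + 4s + 5 to s^2 + 2ζωₙs + ωₙ²: ωₙ = √5 ≈ 2.236 rad/s and ζ = 4/(2·√5) ≈ 0.8944.
ζωₙ = 4/2 = 2, so ω_d = ωₙ√(1−ζ²) = √(ωₙ² − (ζωₙ)²) = √(5 − 2²) = √1 = 1 rad/s.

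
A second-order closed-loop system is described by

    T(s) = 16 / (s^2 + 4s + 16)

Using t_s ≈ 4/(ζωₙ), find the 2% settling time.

t_s ≈ 2 s

Comparing s^2 + 4s + 16 to s^2 + 2ζωₙs + ωₙ²: ωₙ = 4 rad/s and ζ = 4/(2·4) = 0.5.
ζωₙ = 4/2 = 2, so t_s ≈ 4/(ζωₙ) = 4/2 = 2 s.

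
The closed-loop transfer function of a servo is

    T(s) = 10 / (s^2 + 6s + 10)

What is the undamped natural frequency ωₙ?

Compare the denominator to the standard form s^2 + 2ζωₙs + ωₙ².
ωₙ² = 10, so ωₙ = √10 ≈ 3.162 rad/s.

ωₙ ≈ 3.162 rad/s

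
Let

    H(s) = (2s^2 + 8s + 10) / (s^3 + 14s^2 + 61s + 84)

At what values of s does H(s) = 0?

s = -2 + j, -2 - j

Set the numerator to zero: 2s^2 + 8s + 10 = 0, i.e. 2·(s^2 + 4s + 5) = 0.
Factoring: (s^2 + 4s + 5) = 0.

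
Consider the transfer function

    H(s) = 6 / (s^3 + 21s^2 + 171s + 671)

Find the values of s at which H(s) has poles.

s = -5 + 6j, -5 - 6j, -11

The poles are the roots of the denominator s^3 + 21s^2 + 171s + 671 = 0.
Trying s = -11: the polynomial evaluates to 0, so (s + 11) is a factor.
Dividing out leaves s^2 + 10s + 61 = 0.
The quadratic formula then gives s = -5 ± 6j.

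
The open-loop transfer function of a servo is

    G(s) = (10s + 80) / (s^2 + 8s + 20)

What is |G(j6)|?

|G(j6)| ≈ 1.976

Substitute s = j6: numerator = 80 + j60, denominator = -16 + j48.
|G(j6)| = |80 + j60| / |-16 + j48| = 100 / 50.596 ≈ 1.976.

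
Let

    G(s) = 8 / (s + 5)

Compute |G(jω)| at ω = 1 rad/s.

|G(j1)| ≈ 1.569

Substitute s = j1: numerator = 8, denominator = 5 + j1.
|G(j1)| = |8| / |5 + j1| = 8 / 5.0990 ≈ 1.569.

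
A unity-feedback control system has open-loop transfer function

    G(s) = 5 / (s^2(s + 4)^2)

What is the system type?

The denominator has 2 factors of s at the origin (free integrators), so this is a Type 2 system.

Type 2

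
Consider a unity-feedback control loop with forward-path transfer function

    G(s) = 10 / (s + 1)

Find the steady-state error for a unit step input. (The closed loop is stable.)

e_ss = 0.09091

G(s) has no poles at the origin.
This is a Type 0 system. Kp = lim_{s→0} G(s) = 10/1.
e_ss = 1/(1 + Kp) = 1/(1 + 10) = 1/11 ≈ 0.09091.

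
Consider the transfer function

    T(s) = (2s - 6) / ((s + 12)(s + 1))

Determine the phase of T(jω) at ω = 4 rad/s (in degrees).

At s = j4: numerator = -6 + j8, denominator = -4 + j52.
∠T = ∠num − ∠den = 126.87° − (94.399°) = 32.47°.

∠T(j4) ≈ 32.47°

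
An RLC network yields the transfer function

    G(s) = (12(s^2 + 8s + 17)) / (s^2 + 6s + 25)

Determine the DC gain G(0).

G(0) = 204/25 ≈ 8.160

At s = 0 each factor (s + a) contributes a and each (s^2 + bs + c) contributes c.
G(0) = 12·(17) / ((25)) = 204/25 = 204/25.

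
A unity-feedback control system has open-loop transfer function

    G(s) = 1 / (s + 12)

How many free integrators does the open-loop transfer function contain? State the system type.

Type 0

The denominator has no factor of s at the origin — no free integrator — so this is a Type 0 system.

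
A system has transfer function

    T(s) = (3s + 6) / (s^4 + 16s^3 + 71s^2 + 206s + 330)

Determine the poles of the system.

s = -1 ± 3j, -3, -11

The poles are the roots of the denominator s^4 + 16s^3 + 71s^2 + 206s + 330 = 0.
Trying s = -3: the polynomial evaluates to 0, so (s + 3) is a factor.
Dividing out leaves s^3 + 13s^2 + 32s + 110 = 0.
This factors further as (s^2 + 2s + 10)(s + 11) = 0.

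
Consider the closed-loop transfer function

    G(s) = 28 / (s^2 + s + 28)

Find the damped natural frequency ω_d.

Comparing s^2 + s + 28 to s^2 + 2ζωₙs + ωₙ²: ωₙ = √28 ≈ 5.292 rad/s and ζ = 1/(2·√28) ≈ 0.09449.
ζωₙ = 1/2 = 0.5, so ω_d = ωₙ√(1−ζ²) = √(ωₙ² − (ζωₙ)²) = √(28 − 0.5²) = √27.75 ≈ 5.268 rad/s.

ω_d ≈ 5.268 rad/s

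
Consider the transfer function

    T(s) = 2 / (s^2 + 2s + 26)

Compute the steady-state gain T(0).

Set s = 0: T(0) = (2) / (26) = 1/13.

T(0) = 1/13 ≈ 0.07692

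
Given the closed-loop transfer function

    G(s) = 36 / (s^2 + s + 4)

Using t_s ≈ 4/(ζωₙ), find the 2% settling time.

Comparing s^2 + s + 4 to s^2 + 2ζωₙs + ωₙ²: ωₙ = 2 rad/s and ζ = 1/(2·2) = 0.25.
ζωₙ = 1/2 = 0.5, so t_s ≈ 4/(ζωₙ) = 4/0.5 = 8 s.

t_s ≈ 8 s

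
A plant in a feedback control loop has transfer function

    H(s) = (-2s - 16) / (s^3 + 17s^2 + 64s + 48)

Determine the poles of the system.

s = -4, -1, -12

The poles are the roots of the denominator s^3 + 17s^2 + 64s + 48 = 0.
Trying s = -4: the polynomial evaluates to 0, so (s + 4) is a factor.
Dividing out leaves s^2 + 13s + 12 = 0.
Factoring the quadratic: (s + 1)(s + 12) = 0.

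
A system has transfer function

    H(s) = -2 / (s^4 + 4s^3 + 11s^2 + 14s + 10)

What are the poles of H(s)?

s = -1 + 2j, -1 - 2j, -1 + j, -1 - j

The poles are the roots of the denominator s^4 + 4s^3 + 11s^2 + 14s + 10 = 0.
No real roots exist; factor into two real quadratics: (s^2 + 2s + 5)(s^2 + 2s + 2) = 0.
Each quadratic gives a conjugate pair via the quadratic formula.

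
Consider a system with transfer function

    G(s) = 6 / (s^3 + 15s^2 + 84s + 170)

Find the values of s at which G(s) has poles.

s = -5 + 3j, -5 - 3j, -5

The poles are the roots of the denominator s^3 + 15s^2 + 84s + 170 = 0.
Trying s = -5: the polynomial evaluates to 0, so (s + 5) is a factor.
Dividing out leaves s^2 + 10s + 34 = 0.
The quadratic formula then gives s = -5 ± 3j.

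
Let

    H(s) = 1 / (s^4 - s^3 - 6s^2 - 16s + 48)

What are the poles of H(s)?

s = -2 ± 2j, 2, 3

The poles are the roots of the denominator s^4 - s^3 - 6s^2 - 16s + 48 = 0.
Trying s = 2: the polynomial evaluates to 0, so (s - 2) is a factor.
Dividing out leaves s^3 + s^2 - 4s - 24 = 0.
This factors further as (s^2 + 4s + 8)(s - 3) = 0.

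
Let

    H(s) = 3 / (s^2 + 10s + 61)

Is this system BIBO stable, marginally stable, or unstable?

stable

The poles can be read from the denominator factors: s = -5 ± 6j.
Since all poles lie strictly in the left half-plane, the system is stable.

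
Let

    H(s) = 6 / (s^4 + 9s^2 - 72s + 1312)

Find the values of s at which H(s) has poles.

The poles are the roots of the denominator s^4 + 9s^2 - 72s + 1312 = 0.
No real roots exist; factor into two real quadratics: (s^2 + 8s + 41)(s^2 - 8s + 32) = 0.
Each quadratic gives a conjugate pair via the quadratic formula.

s = -4 + 5j, -4 - 5j, 4 + 4j, 4 - 4j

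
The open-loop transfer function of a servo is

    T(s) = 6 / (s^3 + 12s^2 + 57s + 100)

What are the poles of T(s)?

The poles are the roots of the denominator s^3 + 12s^2 + 57s + 100 = 0.
Trying s = -4: the polynomial evaluates to 0, so (s + 4) is a factor.
Dividing out leaves s^2 + 8s + 25 = 0.
The quadratic formula then gives s = -4 ± 3j.

s = -4 ± 3j, -4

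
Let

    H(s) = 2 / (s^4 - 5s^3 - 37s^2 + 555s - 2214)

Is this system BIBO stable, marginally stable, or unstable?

The denominator s^4 - 5s^3 - 37s^2 + 555s - 2214 factors as (s + 9)(s - 6)(s^2 - 8s + 41), giving poles at s = -9, 6, 4 + 5j, 4 - 5j.
Since the pole(s) at s = 6, 4 ± 5j lie in the right half-plane, the system is unstable.

unstable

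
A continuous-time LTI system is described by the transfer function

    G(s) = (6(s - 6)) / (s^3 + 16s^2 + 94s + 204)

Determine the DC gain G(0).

G(0) = -3/17 ≈ -0.1765

Set s = 0: G(0) = (-36) / (204) = -3/17.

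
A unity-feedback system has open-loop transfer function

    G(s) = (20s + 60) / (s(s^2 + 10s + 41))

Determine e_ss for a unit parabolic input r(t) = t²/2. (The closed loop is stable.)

G(s) has one pole at the origin.
This is a Type 1 system; Ka = lim_{s→0} s^2·G(s) = 0, so the steady-state error for a parabola input is infinite.

e_ss = ∞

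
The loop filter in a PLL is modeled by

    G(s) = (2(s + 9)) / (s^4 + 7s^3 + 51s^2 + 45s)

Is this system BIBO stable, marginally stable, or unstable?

marginally stable

The denominator s^4 + 7s^3 + 51s^2 + 45s factors as s(s^2 + 6s + 45)(s + 1), giving poles at s = 0, -3 ± 6j, -1.
Since the simple pole(s) at s = 0 lie on the jω-axis with none in the right half-plane, the system is marginally stable.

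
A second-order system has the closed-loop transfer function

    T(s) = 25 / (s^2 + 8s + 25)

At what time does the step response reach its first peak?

Comparing s^2 + 8s + 25 to s^2 + 2ζωₙs + ωₙ²: ωₙ = 5 rad/s and ζ = 8/(2·5) = 0.8.
ζωₙ = 8/2 = 4, so ω_d = ωₙ√(1−ζ²) = √(ωₙ² − (ζωₙ)²) = √(25 − 4²) = √9 = 3 rad/s.
t_p = π/ω_d = π/3 ≈ 1.047 s.

t_p ≈ 1.047 s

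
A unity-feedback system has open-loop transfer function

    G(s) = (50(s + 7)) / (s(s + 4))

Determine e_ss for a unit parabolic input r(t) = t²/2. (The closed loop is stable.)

G(s) has one pole at the origin.
This is a Type 1 system; Ka = lim_{s→0} s^2·G(s) = 0, so the steady-state error for a parabola input is infinite.

e_ss = ∞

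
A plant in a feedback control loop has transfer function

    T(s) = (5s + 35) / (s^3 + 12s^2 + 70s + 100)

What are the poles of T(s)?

The poles are the roots of the denominator s^3 + 12s^2 + 70s + 100 = 0.
Trying s = -2: the polynomial evaluates to 0, so (s + 2) is a factor.
Dividing out leaves s^2 + 10s + 50 = 0.
The quadratic formula then gives s = -5 ± 5j.

s = -5 ± 5j, -2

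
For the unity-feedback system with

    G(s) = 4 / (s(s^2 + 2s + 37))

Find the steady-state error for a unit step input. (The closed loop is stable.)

G(s) has one pole at the origin.
This is a Type 1 system; for a step input the steady-state error is zero.

e_ss = 0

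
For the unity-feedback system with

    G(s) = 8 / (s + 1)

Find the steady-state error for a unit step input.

e_ss = 0.1111

G(s) has no poles at the origin.
This is a Type 0 system. Kp = lim_{s→0} G(s) = 8/1.
e_ss = 1/(1 + Kp) = 1/(1 + 8) = 1/9 ≈ 0.1111.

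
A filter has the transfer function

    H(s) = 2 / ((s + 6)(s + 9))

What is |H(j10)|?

|H(j10)| ≈ 0.01275

Substitute s = j10: numerator = 2, denominator = -46 + j150.
|H(j10)| = |2| / |-46 + j150| = 2 / 156.89 ≈ 0.01275.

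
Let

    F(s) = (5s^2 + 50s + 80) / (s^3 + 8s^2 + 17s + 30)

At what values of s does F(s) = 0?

Set the numerator to zero: 5s^2 + 50s + 80 = 0, i.e. 5·(s^2 + 10s + 16) = 0.
Factoring: (s + 2)(s + 8) = 0.

s = -2, -8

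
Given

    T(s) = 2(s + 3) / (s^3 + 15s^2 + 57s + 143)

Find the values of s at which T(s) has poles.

s = -2 ± 3j, -11

The poles are the roots of the denominator s^3 + 15s^2 + 57s + 143 = 0.
Trying s = -11: the polynomial evaluates to 0, so (s + 11) is a factor.
Dividing out leaves s^2 + 4s + 13 = 0.
The quadratic formula then gives s = -2 ± 3j.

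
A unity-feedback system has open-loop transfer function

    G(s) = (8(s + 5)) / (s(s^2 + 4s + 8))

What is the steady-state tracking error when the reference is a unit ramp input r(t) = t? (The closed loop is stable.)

e_ss = 0.2000

G(s) has one pole at the origin.
This is a Type 1 system. Kv = lim_{s→0} s·G(s) = 40/8 = 5.
e_ss = 1/Kv = 1/(5) = 1/5 ≈ 0.2000.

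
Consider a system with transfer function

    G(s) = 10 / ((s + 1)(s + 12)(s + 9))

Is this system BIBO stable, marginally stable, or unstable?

stable

The poles can be read from the denominator factors: s = -1, -12, -9.
Since all poles lie strictly in the left half-plane, the system is stable.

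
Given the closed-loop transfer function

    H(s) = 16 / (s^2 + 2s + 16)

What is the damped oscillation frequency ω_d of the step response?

Comparing s^2 + 2s + 16 to s^2 + 2ζωₙs + ωₙ²: ωₙ = 4 rad/s and ζ = 2/(2·4) = 0.25.
ζωₙ = 2/2 = 1, so ω_d = ωₙ√(1−ζ²) = √(ωₙ² − (ζωₙ)²) = √(16 − 1²) = √15 ≈ 3.873 rad/s.

ω_d ≈ 3.873 rad/s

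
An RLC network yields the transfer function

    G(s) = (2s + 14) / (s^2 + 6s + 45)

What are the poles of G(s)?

The poles are the roots of the denominator s^2 + 6s + 45 = 0.
Using the quadratic formula: s = (-6 ± √(-144))/2 = -3 ± 6j.

s = -3 ± 6j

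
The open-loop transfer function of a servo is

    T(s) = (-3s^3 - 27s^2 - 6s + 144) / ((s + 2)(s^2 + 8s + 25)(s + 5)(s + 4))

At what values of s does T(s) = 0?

s = -3, 2, -8

Set the numerator to zero: -3s^3 - 27s^2 - 6s + 144 = 0, i.e. -3·(s^3 + 9s^2 + 2s - 48) = 0.
Factoring: (s + 3)(s - 2)(s + 8) = 0.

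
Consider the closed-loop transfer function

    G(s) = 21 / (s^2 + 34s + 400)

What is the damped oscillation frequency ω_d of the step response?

ω_d ≈ 10.54 rad/s

Comparing s^2 + 34s + 400 to s^2 + 2ζωₙs + ωₙ²: ωₙ = 20 rad/s and ζ = 34/(2·20) = 0.85.
ζωₙ = 34/2 = 17, so ω_d = ωₙ√(1−ζ²) = √(ωₙ² − (ζωₙ)²) = √(400 − 17²) = √111 ≈ 10.54 rad/s.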